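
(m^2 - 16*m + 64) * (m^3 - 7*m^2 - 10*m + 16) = m^5 - 23*m^4 + 166*m^3 - 272*m^2 - 896*m + 1024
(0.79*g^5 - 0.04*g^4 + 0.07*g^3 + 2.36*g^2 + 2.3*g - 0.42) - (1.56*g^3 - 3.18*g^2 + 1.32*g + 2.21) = 0.79*g^5 - 0.04*g^4 - 1.49*g^3 + 5.54*g^2 + 0.98*g - 2.63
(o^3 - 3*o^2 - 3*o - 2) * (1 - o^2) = -o^5 + 3*o^4 + 4*o^3 - o^2 - 3*o - 2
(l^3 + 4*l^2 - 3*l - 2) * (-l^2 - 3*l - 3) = -l^5 - 7*l^4 - 12*l^3 - l^2 + 15*l + 6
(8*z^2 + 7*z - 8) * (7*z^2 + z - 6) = 56*z^4 + 57*z^3 - 97*z^2 - 50*z + 48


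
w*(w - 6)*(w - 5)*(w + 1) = w^4 - 10*w^3 + 19*w^2 + 30*w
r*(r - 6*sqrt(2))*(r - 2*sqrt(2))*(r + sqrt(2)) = r^4 - 7*sqrt(2)*r^3 + 8*r^2 + 24*sqrt(2)*r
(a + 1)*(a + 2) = a^2 + 3*a + 2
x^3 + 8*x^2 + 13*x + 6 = (x + 1)^2*(x + 6)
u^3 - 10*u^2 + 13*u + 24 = (u - 8)*(u - 3)*(u + 1)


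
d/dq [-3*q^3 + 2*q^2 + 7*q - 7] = -9*q^2 + 4*q + 7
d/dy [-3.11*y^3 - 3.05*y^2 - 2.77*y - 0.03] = -9.33*y^2 - 6.1*y - 2.77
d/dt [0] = 0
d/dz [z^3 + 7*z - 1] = 3*z^2 + 7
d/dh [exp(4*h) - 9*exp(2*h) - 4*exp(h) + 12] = (4*exp(3*h) - 18*exp(h) - 4)*exp(h)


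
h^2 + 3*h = h*(h + 3)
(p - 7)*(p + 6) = p^2 - p - 42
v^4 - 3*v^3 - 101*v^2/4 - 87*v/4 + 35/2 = (v - 7)*(v - 1/2)*(v + 2)*(v + 5/2)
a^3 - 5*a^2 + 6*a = a*(a - 3)*(a - 2)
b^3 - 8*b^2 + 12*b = b*(b - 6)*(b - 2)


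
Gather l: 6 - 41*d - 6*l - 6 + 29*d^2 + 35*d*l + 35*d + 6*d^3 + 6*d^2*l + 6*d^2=6*d^3 + 35*d^2 - 6*d + l*(6*d^2 + 35*d - 6)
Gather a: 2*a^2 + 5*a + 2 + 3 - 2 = 2*a^2 + 5*a + 3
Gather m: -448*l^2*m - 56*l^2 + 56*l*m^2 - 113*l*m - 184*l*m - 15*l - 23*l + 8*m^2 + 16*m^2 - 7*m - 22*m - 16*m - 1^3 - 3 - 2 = -56*l^2 - 38*l + m^2*(56*l + 24) + m*(-448*l^2 - 297*l - 45) - 6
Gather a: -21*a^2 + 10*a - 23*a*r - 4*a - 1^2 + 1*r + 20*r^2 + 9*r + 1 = -21*a^2 + a*(6 - 23*r) + 20*r^2 + 10*r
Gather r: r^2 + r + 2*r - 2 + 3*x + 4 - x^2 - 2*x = r^2 + 3*r - x^2 + x + 2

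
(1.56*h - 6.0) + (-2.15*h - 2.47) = -0.59*h - 8.47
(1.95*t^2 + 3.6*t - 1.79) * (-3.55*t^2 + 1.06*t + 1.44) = -6.9225*t^4 - 10.713*t^3 + 12.9785*t^2 + 3.2866*t - 2.5776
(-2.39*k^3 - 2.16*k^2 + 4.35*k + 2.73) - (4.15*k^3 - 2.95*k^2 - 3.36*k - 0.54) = -6.54*k^3 + 0.79*k^2 + 7.71*k + 3.27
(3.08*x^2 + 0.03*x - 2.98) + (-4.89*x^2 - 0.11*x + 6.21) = -1.81*x^2 - 0.08*x + 3.23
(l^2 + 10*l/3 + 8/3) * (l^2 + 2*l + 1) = l^4 + 16*l^3/3 + 31*l^2/3 + 26*l/3 + 8/3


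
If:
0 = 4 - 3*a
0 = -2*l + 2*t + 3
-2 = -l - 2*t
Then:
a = 4/3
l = 5/3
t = 1/6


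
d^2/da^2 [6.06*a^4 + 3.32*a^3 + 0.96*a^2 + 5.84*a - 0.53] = 72.72*a^2 + 19.92*a + 1.92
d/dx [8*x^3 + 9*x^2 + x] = 24*x^2 + 18*x + 1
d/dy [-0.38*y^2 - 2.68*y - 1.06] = -0.76*y - 2.68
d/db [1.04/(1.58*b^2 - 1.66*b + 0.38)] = (1.7264 - 3.2864*b)/(1.58*b^2 - 1.66*b + 0.38)^2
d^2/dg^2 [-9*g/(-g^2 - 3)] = 18*g*(g^2 - 9)/(g^2 + 3)^3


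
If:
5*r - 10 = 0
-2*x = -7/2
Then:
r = 2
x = 7/4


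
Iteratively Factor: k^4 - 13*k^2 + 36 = (k - 2)*(k^3 + 2*k^2 - 9*k - 18) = (k - 3)*(k - 2)*(k^2 + 5*k + 6) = (k - 3)*(k - 2)*(k + 3)*(k + 2)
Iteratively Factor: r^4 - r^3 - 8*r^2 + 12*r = (r)*(r^3 - r^2 - 8*r + 12) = r*(r - 2)*(r^2 + r - 6) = r*(r - 2)*(r + 3)*(r - 2)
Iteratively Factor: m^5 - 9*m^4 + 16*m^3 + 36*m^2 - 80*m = (m + 2)*(m^4 - 11*m^3 + 38*m^2 - 40*m) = m*(m + 2)*(m^3 - 11*m^2 + 38*m - 40) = m*(m - 5)*(m + 2)*(m^2 - 6*m + 8) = m*(m - 5)*(m - 4)*(m + 2)*(m - 2)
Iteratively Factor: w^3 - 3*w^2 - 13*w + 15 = (w - 5)*(w^2 + 2*w - 3) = (w - 5)*(w + 3)*(w - 1)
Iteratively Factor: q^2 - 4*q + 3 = (q - 1)*(q - 3)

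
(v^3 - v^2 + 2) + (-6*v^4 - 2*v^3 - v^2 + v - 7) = -6*v^4 - v^3 - 2*v^2 + v - 5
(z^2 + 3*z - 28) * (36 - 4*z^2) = -4*z^4 - 12*z^3 + 148*z^2 + 108*z - 1008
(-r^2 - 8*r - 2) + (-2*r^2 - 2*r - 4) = -3*r^2 - 10*r - 6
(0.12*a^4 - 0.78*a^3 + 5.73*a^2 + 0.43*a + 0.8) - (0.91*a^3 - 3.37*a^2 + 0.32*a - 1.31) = 0.12*a^4 - 1.69*a^3 + 9.1*a^2 + 0.11*a + 2.11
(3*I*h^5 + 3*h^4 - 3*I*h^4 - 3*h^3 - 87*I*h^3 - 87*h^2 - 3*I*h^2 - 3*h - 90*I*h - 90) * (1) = 3*I*h^5 + 3*h^4 - 3*I*h^4 - 3*h^3 - 87*I*h^3 - 87*h^2 - 3*I*h^2 - 3*h - 90*I*h - 90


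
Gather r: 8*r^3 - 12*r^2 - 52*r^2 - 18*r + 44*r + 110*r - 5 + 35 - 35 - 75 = 8*r^3 - 64*r^2 + 136*r - 80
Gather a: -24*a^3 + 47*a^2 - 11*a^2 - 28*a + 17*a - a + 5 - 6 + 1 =-24*a^3 + 36*a^2 - 12*a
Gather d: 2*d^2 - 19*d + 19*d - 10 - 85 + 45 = 2*d^2 - 50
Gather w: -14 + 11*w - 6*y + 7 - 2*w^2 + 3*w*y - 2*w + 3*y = -2*w^2 + w*(3*y + 9) - 3*y - 7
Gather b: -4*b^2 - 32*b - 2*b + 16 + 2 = -4*b^2 - 34*b + 18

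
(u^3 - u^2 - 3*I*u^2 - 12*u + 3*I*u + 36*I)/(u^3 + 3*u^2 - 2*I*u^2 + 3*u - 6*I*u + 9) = (u - 4)/(u + I)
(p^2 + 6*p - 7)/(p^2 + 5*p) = (p^2 + 6*p - 7)/(p*(p + 5))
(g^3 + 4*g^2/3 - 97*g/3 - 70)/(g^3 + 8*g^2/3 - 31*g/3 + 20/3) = (3*g^2 - 11*g - 42)/(3*g^2 - 7*g + 4)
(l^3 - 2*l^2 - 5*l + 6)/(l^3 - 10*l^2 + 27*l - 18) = (l + 2)/(l - 6)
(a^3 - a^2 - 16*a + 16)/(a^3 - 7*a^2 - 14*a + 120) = (a^2 - 5*a + 4)/(a^2 - 11*a + 30)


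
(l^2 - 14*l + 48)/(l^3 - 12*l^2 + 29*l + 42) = (l - 8)/(l^2 - 6*l - 7)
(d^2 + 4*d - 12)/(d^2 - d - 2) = (d + 6)/(d + 1)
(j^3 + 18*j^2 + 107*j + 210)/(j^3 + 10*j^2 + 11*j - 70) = (j + 6)/(j - 2)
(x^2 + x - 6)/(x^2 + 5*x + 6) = (x - 2)/(x + 2)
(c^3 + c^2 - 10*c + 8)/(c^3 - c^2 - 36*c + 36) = (c^2 + 2*c - 8)/(c^2 - 36)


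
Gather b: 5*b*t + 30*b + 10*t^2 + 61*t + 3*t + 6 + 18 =b*(5*t + 30) + 10*t^2 + 64*t + 24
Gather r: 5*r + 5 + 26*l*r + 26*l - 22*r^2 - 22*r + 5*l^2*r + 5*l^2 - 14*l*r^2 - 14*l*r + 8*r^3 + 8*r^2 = 5*l^2 + 26*l + 8*r^3 + r^2*(-14*l - 14) + r*(5*l^2 + 12*l - 17) + 5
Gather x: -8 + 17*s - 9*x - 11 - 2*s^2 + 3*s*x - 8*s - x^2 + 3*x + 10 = -2*s^2 + 9*s - x^2 + x*(3*s - 6) - 9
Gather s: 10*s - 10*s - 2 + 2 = 0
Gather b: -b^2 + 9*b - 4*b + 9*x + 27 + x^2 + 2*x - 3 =-b^2 + 5*b + x^2 + 11*x + 24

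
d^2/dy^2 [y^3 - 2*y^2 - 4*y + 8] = 6*y - 4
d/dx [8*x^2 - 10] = 16*x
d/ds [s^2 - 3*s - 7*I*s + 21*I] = 2*s - 3 - 7*I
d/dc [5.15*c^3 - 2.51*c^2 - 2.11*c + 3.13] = 15.45*c^2 - 5.02*c - 2.11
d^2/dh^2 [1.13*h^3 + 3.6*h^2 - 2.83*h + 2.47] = 6.78*h + 7.2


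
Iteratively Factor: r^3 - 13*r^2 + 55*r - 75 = (r - 5)*(r^2 - 8*r + 15) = (r - 5)^2*(r - 3)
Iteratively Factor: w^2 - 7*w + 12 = (w - 3)*(w - 4)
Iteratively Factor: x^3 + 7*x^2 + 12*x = (x + 3)*(x^2 + 4*x) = (x + 3)*(x + 4)*(x)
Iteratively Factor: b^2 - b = (b - 1)*(b)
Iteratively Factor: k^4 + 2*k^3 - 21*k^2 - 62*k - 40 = (k - 5)*(k^3 + 7*k^2 + 14*k + 8) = (k - 5)*(k + 1)*(k^2 + 6*k + 8) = (k - 5)*(k + 1)*(k + 4)*(k + 2)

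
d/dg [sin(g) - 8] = cos(g)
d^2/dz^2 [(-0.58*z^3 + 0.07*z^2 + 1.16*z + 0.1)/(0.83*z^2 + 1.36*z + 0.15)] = (-2.66453525910038e-15*z^4 - 0.560899999999999*z^3 - 0.348869999999998*z^2 - 0.26754*z - 0.12511)/(0.571787*z^6 + 2.810712*z^5 + 4.915509*z^4 + 3.531376*z^3 + 0.888345*z^2 + 0.0918*z + 0.003375)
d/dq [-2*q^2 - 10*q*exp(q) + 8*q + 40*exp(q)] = -10*q*exp(q) - 4*q + 30*exp(q) + 8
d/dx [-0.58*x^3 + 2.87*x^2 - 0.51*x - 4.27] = -1.74*x^2 + 5.74*x - 0.51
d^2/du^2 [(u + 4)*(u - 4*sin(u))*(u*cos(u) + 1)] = -u^3*cos(u) - 6*u^2*sin(u) + 8*u^2*sin(2*u) - 4*u^2*cos(u) - 12*u*sin(u) + 32*u*sin(2*u) + 6*u*cos(u) - 16*u*cos(2*u) + 16*sin(u) - 4*sin(2*u) - 32*cos(2*u) + 2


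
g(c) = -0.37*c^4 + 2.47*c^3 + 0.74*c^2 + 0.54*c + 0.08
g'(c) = -1.48*c^3 + 7.41*c^2 + 1.48*c + 0.54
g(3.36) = 56.78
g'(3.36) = 33.03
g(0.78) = 1.99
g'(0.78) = 5.50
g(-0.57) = -0.48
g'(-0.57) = 2.38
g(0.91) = 2.79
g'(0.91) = 6.91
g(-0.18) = -0.01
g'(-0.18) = 0.52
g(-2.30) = -37.65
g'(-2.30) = 54.34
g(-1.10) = -3.45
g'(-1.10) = 9.85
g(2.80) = 38.87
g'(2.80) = 30.29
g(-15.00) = -26909.02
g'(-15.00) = 6640.59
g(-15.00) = -26909.02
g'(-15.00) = 6640.59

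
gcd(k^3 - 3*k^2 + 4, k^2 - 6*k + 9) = 1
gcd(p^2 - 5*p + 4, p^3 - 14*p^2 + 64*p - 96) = p - 4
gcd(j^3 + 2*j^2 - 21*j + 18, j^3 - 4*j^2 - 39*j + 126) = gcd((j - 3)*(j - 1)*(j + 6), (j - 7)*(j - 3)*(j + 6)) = j^2 + 3*j - 18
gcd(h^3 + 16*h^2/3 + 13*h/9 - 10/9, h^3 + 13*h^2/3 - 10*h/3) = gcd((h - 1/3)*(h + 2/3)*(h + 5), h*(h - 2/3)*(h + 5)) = h + 5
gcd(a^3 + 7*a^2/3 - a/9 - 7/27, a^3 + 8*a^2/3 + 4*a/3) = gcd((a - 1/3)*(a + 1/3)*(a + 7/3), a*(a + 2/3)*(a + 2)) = 1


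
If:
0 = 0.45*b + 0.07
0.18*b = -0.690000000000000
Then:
No Solution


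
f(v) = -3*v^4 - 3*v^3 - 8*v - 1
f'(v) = -12*v^3 - 9*v^2 - 8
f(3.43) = -564.74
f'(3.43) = -598.13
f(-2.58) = -61.76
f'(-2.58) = 138.17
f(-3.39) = -253.21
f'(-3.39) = 356.07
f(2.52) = -190.15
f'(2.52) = -257.19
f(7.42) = -10379.54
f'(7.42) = -5405.73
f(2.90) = -309.55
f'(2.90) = -376.36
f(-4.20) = -678.64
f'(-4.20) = 722.30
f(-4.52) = -940.01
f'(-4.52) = 916.27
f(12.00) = -67489.00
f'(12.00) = -22040.00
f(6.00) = -4585.00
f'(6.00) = -2924.00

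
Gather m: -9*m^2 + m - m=-9*m^2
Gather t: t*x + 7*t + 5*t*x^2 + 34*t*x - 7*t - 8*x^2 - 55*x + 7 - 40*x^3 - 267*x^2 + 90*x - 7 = t*(5*x^2 + 35*x) - 40*x^3 - 275*x^2 + 35*x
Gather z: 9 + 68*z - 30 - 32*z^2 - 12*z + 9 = -32*z^2 + 56*z - 12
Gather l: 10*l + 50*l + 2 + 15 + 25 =60*l + 42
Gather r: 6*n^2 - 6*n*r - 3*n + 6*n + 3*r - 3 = 6*n^2 + 3*n + r*(3 - 6*n) - 3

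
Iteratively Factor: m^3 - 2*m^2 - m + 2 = (m - 2)*(m^2 - 1) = (m - 2)*(m - 1)*(m + 1)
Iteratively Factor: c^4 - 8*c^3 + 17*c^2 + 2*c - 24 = (c - 4)*(c^3 - 4*c^2 + c + 6) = (c - 4)*(c + 1)*(c^2 - 5*c + 6) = (c - 4)*(c - 2)*(c + 1)*(c - 3)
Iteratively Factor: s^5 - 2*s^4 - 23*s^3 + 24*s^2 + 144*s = (s)*(s^4 - 2*s^3 - 23*s^2 + 24*s + 144) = s*(s + 3)*(s^3 - 5*s^2 - 8*s + 48) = s*(s - 4)*(s + 3)*(s^2 - s - 12) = s*(s - 4)^2*(s + 3)*(s + 3)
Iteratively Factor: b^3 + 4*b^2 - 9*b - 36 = (b + 3)*(b^2 + b - 12) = (b + 3)*(b + 4)*(b - 3)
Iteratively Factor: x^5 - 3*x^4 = (x)*(x^4 - 3*x^3) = x^2*(x^3 - 3*x^2) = x^3*(x^2 - 3*x) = x^4*(x - 3)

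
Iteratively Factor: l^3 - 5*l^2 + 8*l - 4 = (l - 1)*(l^2 - 4*l + 4) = (l - 2)*(l - 1)*(l - 2)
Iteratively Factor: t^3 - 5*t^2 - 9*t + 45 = (t - 3)*(t^2 - 2*t - 15) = (t - 3)*(t + 3)*(t - 5)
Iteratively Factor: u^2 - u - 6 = (u - 3)*(u + 2)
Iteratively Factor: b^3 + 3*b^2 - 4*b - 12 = (b + 2)*(b^2 + b - 6) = (b + 2)*(b + 3)*(b - 2)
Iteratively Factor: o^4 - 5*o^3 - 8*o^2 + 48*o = (o - 4)*(o^3 - o^2 - 12*o) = (o - 4)*(o + 3)*(o^2 - 4*o) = o*(o - 4)*(o + 3)*(o - 4)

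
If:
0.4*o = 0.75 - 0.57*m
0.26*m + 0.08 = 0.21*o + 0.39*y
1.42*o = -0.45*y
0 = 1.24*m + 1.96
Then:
No Solution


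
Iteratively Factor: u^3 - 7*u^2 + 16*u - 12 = (u - 3)*(u^2 - 4*u + 4) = (u - 3)*(u - 2)*(u - 2)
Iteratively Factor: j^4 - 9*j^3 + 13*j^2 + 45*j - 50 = (j - 1)*(j^3 - 8*j^2 + 5*j + 50) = (j - 5)*(j - 1)*(j^2 - 3*j - 10) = (j - 5)^2*(j - 1)*(j + 2)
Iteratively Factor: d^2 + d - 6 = (d - 2)*(d + 3)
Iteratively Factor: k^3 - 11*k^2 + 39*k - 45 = (k - 3)*(k^2 - 8*k + 15) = (k - 5)*(k - 3)*(k - 3)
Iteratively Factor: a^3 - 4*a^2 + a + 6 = (a - 3)*(a^2 - a - 2) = (a - 3)*(a + 1)*(a - 2)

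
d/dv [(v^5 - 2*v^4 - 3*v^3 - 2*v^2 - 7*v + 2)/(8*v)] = (2*v^5 - 3*v^4 - 3*v^3 - v^2 - 1)/(4*v^2)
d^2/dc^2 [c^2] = 2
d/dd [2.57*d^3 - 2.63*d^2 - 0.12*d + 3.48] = 7.71*d^2 - 5.26*d - 0.12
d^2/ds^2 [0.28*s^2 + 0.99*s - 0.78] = 0.560000000000000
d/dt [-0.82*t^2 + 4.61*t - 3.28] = 4.61 - 1.64*t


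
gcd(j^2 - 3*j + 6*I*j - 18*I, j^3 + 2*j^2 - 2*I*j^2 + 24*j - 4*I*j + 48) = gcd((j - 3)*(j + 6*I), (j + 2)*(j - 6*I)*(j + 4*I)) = 1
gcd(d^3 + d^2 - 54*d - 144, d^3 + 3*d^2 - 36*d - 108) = d^2 + 9*d + 18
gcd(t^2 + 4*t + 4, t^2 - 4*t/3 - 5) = 1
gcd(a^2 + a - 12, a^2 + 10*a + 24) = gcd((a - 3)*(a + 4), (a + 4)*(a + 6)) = a + 4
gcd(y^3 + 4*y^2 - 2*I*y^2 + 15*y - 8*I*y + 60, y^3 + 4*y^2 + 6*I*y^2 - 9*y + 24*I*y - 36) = y^2 + y*(4 + 3*I) + 12*I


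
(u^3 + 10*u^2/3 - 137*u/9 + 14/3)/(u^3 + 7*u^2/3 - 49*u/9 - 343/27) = 3*(3*u^2 + 17*u - 6)/(9*u^2 + 42*u + 49)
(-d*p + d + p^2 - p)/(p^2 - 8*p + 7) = (-d + p)/(p - 7)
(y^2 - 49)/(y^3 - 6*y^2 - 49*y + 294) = 1/(y - 6)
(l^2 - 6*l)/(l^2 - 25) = l*(l - 6)/(l^2 - 25)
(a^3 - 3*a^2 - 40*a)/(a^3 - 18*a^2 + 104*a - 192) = a*(a + 5)/(a^2 - 10*a + 24)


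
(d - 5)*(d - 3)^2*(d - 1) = d^4 - 12*d^3 + 50*d^2 - 84*d + 45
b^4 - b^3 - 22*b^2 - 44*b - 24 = (b - 6)*(b + 1)*(b + 2)^2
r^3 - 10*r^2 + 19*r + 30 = (r - 6)*(r - 5)*(r + 1)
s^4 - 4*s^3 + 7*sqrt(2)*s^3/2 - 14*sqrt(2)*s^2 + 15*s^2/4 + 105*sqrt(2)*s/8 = s*(s - 5/2)*(s - 3/2)*(s + 7*sqrt(2)/2)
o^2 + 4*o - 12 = (o - 2)*(o + 6)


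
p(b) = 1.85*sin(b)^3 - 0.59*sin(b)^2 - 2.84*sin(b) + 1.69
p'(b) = 5.55*sin(b)^2*cos(b) - 1.18*sin(b)*cos(b) - 2.84*cos(b) = (5.55*sin(b)^2 - 1.18*sin(b) - 2.84)*cos(b)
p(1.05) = -0.01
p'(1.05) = 0.16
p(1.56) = 0.11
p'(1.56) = 0.02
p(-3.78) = 0.18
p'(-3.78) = 1.26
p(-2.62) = 2.73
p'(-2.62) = 0.76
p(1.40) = 0.09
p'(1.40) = 0.24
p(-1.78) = 2.17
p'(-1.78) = -0.75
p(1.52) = 0.11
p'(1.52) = 0.08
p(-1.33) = 2.20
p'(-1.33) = 0.84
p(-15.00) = 2.78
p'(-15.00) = -0.21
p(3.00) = 1.28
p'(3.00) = 2.87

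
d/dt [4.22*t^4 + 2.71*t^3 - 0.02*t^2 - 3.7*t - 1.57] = 16.88*t^3 + 8.13*t^2 - 0.04*t - 3.7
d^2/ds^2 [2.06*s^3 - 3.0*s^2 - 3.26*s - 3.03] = 12.36*s - 6.0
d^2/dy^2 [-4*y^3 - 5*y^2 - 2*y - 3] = -24*y - 10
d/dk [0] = 0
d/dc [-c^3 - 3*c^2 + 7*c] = -3*c^2 - 6*c + 7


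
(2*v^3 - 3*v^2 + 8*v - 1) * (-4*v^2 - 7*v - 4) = -8*v^5 - 2*v^4 - 19*v^3 - 40*v^2 - 25*v + 4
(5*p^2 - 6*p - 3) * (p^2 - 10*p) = 5*p^4 - 56*p^3 + 57*p^2 + 30*p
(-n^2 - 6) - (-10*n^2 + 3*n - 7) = 9*n^2 - 3*n + 1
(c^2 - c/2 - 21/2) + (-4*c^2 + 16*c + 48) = -3*c^2 + 31*c/2 + 75/2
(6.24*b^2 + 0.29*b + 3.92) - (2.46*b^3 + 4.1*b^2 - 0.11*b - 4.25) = -2.46*b^3 + 2.14*b^2 + 0.4*b + 8.17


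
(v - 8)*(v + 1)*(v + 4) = v^3 - 3*v^2 - 36*v - 32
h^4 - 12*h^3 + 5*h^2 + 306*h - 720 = (h - 8)*(h - 6)*(h - 3)*(h + 5)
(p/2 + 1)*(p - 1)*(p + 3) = p^3/2 + 2*p^2 + p/2 - 3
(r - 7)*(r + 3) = r^2 - 4*r - 21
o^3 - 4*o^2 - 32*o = o*(o - 8)*(o + 4)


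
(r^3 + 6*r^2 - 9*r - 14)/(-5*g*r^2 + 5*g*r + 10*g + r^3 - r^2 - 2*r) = (r + 7)/(-5*g + r)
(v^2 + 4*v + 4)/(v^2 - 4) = (v + 2)/(v - 2)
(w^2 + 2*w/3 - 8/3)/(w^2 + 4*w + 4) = (w - 4/3)/(w + 2)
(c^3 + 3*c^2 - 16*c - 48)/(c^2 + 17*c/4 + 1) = 4*(c^2 - c - 12)/(4*c + 1)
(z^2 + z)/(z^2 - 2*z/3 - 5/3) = 3*z/(3*z - 5)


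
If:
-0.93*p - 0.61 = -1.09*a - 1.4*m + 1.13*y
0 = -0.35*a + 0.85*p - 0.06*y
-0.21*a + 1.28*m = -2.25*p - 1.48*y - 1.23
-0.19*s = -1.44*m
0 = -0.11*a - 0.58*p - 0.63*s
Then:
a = -0.28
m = 0.03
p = -0.16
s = 0.20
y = -0.65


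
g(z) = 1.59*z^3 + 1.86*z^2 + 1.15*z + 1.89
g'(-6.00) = 150.55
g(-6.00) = -281.49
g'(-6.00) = 150.55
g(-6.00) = -281.49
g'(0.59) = 5.01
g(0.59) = 3.54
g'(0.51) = 4.29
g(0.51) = 3.17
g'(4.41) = 110.32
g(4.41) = 179.50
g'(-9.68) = 412.10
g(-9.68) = -1277.15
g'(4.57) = 117.77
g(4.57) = 197.75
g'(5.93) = 190.95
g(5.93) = 405.68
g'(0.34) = 2.97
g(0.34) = 2.56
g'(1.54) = 18.19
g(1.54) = 13.88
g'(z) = 4.77*z^2 + 3.72*z + 1.15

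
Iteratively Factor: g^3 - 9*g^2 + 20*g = (g - 5)*(g^2 - 4*g) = (g - 5)*(g - 4)*(g)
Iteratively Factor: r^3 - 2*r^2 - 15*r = (r)*(r^2 - 2*r - 15) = r*(r - 5)*(r + 3)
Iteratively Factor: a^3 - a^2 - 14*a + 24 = (a - 3)*(a^2 + 2*a - 8) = (a - 3)*(a + 4)*(a - 2)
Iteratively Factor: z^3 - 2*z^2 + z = (z - 1)*(z^2 - z) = z*(z - 1)*(z - 1)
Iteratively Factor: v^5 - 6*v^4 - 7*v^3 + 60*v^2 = (v)*(v^4 - 6*v^3 - 7*v^2 + 60*v) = v*(v + 3)*(v^3 - 9*v^2 + 20*v) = v*(v - 5)*(v + 3)*(v^2 - 4*v) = v*(v - 5)*(v - 4)*(v + 3)*(v)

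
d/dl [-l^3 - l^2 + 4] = l*(-3*l - 2)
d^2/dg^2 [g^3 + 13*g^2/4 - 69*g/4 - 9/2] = 6*g + 13/2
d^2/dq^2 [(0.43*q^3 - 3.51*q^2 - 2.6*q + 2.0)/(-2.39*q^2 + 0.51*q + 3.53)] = (3.5527136788005e-15*q^5 + 30.78035*q^3 + 104.486928*q^2 + 114.090198*q + 43.326758)/(13.651919*q^6 - 8.739513*q^5 - 58.626222*q^4 + 25.683651*q^3 + 86.590194*q^2 - 19.065177*q - 43.986977)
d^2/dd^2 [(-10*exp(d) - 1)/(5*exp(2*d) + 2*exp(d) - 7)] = (-250*exp(4*d) - 2130*exp(2*d) - 284*exp(d) - 504)*exp(d)/(125*exp(6*d) + 150*exp(5*d) - 465*exp(4*d) - 412*exp(3*d) + 651*exp(2*d) + 294*exp(d) - 343)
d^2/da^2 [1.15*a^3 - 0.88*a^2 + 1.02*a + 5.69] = 6.9*a - 1.76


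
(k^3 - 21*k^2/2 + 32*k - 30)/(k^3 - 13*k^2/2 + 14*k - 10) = (k - 6)/(k - 2)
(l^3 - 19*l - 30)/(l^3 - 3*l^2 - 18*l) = (l^2 - 3*l - 10)/(l*(l - 6))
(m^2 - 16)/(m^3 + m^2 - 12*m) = (m - 4)/(m*(m - 3))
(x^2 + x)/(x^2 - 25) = x*(x + 1)/(x^2 - 25)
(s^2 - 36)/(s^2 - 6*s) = (s + 6)/s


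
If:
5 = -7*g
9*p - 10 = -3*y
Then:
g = -5/7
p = 10/9 - y/3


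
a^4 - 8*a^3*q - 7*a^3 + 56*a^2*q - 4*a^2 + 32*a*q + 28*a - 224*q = (a - 7)*(a - 2)*(a + 2)*(a - 8*q)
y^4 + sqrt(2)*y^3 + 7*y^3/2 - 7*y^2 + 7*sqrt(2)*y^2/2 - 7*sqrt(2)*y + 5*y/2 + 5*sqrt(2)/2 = (y - 1)*(y - 1/2)*(y + 5)*(y + sqrt(2))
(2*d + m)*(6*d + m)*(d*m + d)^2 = 12*d^4*m^2 + 24*d^4*m + 12*d^4 + 8*d^3*m^3 + 16*d^3*m^2 + 8*d^3*m + d^2*m^4 + 2*d^2*m^3 + d^2*m^2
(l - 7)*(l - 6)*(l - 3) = l^3 - 16*l^2 + 81*l - 126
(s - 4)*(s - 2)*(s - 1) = s^3 - 7*s^2 + 14*s - 8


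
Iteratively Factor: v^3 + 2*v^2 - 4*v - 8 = (v + 2)*(v^2 - 4) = (v + 2)^2*(v - 2)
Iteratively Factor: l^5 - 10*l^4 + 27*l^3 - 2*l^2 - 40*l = (l + 1)*(l^4 - 11*l^3 + 38*l^2 - 40*l) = (l - 5)*(l + 1)*(l^3 - 6*l^2 + 8*l) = (l - 5)*(l - 4)*(l + 1)*(l^2 - 2*l) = l*(l - 5)*(l - 4)*(l + 1)*(l - 2)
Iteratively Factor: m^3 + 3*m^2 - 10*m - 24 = (m + 4)*(m^2 - m - 6) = (m - 3)*(m + 4)*(m + 2)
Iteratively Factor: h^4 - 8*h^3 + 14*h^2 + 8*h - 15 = (h + 1)*(h^3 - 9*h^2 + 23*h - 15) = (h - 5)*(h + 1)*(h^2 - 4*h + 3) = (h - 5)*(h - 3)*(h + 1)*(h - 1)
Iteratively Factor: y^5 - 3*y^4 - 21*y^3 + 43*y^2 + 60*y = (y + 4)*(y^4 - 7*y^3 + 7*y^2 + 15*y) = (y + 1)*(y + 4)*(y^3 - 8*y^2 + 15*y) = (y - 3)*(y + 1)*(y + 4)*(y^2 - 5*y) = y*(y - 3)*(y + 1)*(y + 4)*(y - 5)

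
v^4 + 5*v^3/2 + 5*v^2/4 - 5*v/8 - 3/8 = (v - 1/2)*(v + 1/2)*(v + 1)*(v + 3/2)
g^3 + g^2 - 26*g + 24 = (g - 4)*(g - 1)*(g + 6)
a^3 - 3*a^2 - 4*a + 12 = (a - 3)*(a - 2)*(a + 2)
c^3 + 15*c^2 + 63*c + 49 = (c + 1)*(c + 7)^2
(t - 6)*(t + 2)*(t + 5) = t^3 + t^2 - 32*t - 60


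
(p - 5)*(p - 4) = p^2 - 9*p + 20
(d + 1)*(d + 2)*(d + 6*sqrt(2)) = d^3 + 3*d^2 + 6*sqrt(2)*d^2 + 2*d + 18*sqrt(2)*d + 12*sqrt(2)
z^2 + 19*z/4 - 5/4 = (z - 1/4)*(z + 5)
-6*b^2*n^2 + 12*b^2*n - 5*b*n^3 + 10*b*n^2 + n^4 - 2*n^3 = n*(-6*b + n)*(b + n)*(n - 2)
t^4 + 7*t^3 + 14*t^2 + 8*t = t*(t + 1)*(t + 2)*(t + 4)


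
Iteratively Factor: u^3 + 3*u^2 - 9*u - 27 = (u + 3)*(u^2 - 9) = (u - 3)*(u + 3)*(u + 3)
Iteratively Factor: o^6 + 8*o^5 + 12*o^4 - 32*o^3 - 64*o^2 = (o)*(o^5 + 8*o^4 + 12*o^3 - 32*o^2 - 64*o) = o*(o + 4)*(o^4 + 4*o^3 - 4*o^2 - 16*o) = o*(o + 4)^2*(o^3 - 4*o) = o*(o - 2)*(o + 4)^2*(o^2 + 2*o) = o*(o - 2)*(o + 2)*(o + 4)^2*(o)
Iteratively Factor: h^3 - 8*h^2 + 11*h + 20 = (h - 4)*(h^2 - 4*h - 5) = (h - 4)*(h + 1)*(h - 5)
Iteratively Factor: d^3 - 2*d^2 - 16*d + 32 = (d - 4)*(d^2 + 2*d - 8) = (d - 4)*(d + 4)*(d - 2)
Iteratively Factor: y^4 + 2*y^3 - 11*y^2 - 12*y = (y + 4)*(y^3 - 2*y^2 - 3*y) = (y + 1)*(y + 4)*(y^2 - 3*y) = y*(y + 1)*(y + 4)*(y - 3)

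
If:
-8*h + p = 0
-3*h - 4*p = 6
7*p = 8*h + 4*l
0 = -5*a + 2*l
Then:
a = -144/175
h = -6/35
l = -72/35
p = -48/35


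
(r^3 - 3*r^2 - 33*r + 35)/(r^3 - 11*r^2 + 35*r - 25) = (r^2 - 2*r - 35)/(r^2 - 10*r + 25)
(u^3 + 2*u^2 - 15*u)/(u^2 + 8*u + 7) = u*(u^2 + 2*u - 15)/(u^2 + 8*u + 7)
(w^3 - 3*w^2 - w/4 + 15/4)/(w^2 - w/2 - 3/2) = w - 5/2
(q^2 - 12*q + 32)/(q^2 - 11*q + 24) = (q - 4)/(q - 3)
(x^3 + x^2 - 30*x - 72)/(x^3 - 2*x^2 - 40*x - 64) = (x^2 - 3*x - 18)/(x^2 - 6*x - 16)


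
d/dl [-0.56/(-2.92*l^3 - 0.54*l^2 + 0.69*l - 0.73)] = (-4.9056*l^2 - 0.6048*l + 0.3864)/(2.92*l^3 + 0.54*l^2 - 0.69*l + 0.73)^2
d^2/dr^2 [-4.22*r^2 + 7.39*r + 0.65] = -8.44000000000000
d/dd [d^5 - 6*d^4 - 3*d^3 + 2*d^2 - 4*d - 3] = 5*d^4 - 24*d^3 - 9*d^2 + 4*d - 4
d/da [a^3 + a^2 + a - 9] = 3*a^2 + 2*a + 1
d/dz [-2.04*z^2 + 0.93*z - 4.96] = 0.93 - 4.08*z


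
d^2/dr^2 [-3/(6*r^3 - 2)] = 27*r*(-6*r^3 - 1)/(3*r^3 - 1)^3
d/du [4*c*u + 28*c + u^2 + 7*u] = 4*c + 2*u + 7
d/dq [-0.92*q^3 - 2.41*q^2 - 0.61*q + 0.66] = -2.76*q^2 - 4.82*q - 0.61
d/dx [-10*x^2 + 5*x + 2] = 5 - 20*x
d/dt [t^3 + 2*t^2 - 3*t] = 3*t^2 + 4*t - 3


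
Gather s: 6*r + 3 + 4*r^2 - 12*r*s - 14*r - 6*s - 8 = 4*r^2 - 8*r + s*(-12*r - 6) - 5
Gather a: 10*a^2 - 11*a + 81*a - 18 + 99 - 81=10*a^2 + 70*a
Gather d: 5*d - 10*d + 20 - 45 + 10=-5*d - 15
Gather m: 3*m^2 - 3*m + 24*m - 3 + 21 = 3*m^2 + 21*m + 18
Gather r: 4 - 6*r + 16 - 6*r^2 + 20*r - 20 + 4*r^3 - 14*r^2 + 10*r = 4*r^3 - 20*r^2 + 24*r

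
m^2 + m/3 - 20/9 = (m - 4/3)*(m + 5/3)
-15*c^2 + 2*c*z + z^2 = (-3*c + z)*(5*c + z)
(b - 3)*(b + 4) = b^2 + b - 12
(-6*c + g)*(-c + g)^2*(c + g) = -6*c^4 + 7*c^3*g + 5*c^2*g^2 - 7*c*g^3 + g^4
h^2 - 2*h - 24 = (h - 6)*(h + 4)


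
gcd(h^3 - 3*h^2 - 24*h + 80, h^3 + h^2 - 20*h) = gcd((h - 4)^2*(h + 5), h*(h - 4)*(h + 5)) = h^2 + h - 20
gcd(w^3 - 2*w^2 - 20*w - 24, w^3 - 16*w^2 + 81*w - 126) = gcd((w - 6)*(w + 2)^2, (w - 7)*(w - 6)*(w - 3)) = w - 6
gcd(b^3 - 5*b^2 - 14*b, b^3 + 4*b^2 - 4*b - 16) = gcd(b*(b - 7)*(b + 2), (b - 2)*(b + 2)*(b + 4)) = b + 2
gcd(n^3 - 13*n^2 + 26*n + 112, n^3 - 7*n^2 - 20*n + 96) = n - 8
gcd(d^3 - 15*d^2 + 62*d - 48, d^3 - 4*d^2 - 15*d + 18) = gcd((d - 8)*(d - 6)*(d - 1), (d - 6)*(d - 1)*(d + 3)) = d^2 - 7*d + 6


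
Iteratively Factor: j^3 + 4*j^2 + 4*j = (j + 2)*(j^2 + 2*j) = j*(j + 2)*(j + 2)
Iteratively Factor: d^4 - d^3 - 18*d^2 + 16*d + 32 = (d - 2)*(d^3 + d^2 - 16*d - 16) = (d - 2)*(d + 1)*(d^2 - 16) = (d - 4)*(d - 2)*(d + 1)*(d + 4)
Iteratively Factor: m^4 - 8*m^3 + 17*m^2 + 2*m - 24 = (m + 1)*(m^3 - 9*m^2 + 26*m - 24) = (m - 3)*(m + 1)*(m^2 - 6*m + 8) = (m - 4)*(m - 3)*(m + 1)*(m - 2)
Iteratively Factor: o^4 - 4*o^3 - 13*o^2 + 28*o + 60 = (o + 2)*(o^3 - 6*o^2 - o + 30) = (o - 5)*(o + 2)*(o^2 - o - 6) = (o - 5)*(o + 2)^2*(o - 3)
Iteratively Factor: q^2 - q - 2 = (q + 1)*(q - 2)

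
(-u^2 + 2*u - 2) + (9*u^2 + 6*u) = 8*u^2 + 8*u - 2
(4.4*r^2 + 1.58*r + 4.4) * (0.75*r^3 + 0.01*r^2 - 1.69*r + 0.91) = 3.3*r^5 + 1.229*r^4 - 4.1202*r^3 + 1.3778*r^2 - 5.9982*r + 4.004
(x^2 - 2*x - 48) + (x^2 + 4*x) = 2*x^2 + 2*x - 48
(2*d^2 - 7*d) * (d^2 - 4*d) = 2*d^4 - 15*d^3 + 28*d^2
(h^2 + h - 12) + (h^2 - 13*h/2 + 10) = 2*h^2 - 11*h/2 - 2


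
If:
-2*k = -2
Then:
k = 1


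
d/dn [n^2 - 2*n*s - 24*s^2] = 2*n - 2*s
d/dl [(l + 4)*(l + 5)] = 2*l + 9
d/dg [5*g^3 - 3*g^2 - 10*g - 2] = 15*g^2 - 6*g - 10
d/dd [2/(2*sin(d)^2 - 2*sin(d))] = (-2/tan(d) + cos(d)/sin(d)^2)/(sin(d) - 1)^2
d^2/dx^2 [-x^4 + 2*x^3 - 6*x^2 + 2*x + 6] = -12*x^2 + 12*x - 12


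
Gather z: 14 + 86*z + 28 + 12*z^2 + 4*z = 12*z^2 + 90*z + 42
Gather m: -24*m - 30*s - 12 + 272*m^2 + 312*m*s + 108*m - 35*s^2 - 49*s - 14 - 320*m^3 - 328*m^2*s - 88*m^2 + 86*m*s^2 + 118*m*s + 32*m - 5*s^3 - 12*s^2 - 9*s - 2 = -320*m^3 + m^2*(184 - 328*s) + m*(86*s^2 + 430*s + 116) - 5*s^3 - 47*s^2 - 88*s - 28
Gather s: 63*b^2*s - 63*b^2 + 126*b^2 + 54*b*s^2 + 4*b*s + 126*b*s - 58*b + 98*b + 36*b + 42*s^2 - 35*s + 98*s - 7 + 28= 63*b^2 + 76*b + s^2*(54*b + 42) + s*(63*b^2 + 130*b + 63) + 21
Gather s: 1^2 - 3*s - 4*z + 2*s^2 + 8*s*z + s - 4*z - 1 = 2*s^2 + s*(8*z - 2) - 8*z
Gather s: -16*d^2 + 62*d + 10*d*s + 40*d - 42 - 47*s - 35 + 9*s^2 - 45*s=-16*d^2 + 102*d + 9*s^2 + s*(10*d - 92) - 77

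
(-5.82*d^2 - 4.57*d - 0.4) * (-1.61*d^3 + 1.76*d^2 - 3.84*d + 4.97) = 9.3702*d^5 - 2.8855*d^4 + 14.9496*d^3 - 12.0806*d^2 - 21.1769*d - 1.988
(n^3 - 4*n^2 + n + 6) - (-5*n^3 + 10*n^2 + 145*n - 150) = 6*n^3 - 14*n^2 - 144*n + 156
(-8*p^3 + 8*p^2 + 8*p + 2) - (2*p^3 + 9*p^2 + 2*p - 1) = -10*p^3 - p^2 + 6*p + 3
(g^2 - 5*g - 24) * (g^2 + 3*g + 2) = g^4 - 2*g^3 - 37*g^2 - 82*g - 48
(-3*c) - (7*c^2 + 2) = -7*c^2 - 3*c - 2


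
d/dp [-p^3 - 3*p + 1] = -3*p^2 - 3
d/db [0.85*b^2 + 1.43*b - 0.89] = 1.7*b + 1.43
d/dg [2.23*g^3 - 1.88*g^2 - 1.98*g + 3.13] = 6.69*g^2 - 3.76*g - 1.98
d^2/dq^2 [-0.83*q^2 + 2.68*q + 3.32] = -1.66000000000000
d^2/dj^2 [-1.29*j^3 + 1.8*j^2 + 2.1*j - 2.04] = 3.6 - 7.74*j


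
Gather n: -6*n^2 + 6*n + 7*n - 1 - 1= -6*n^2 + 13*n - 2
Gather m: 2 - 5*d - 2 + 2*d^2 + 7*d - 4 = 2*d^2 + 2*d - 4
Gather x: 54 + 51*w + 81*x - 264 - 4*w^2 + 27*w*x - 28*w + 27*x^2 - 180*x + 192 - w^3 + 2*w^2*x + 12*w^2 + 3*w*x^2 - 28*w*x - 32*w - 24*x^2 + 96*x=-w^3 + 8*w^2 - 9*w + x^2*(3*w + 3) + x*(2*w^2 - w - 3) - 18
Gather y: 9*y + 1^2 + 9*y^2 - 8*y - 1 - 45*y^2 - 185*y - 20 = -36*y^2 - 184*y - 20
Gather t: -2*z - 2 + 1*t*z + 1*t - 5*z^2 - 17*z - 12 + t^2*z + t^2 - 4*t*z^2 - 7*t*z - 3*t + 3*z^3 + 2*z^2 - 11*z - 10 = t^2*(z + 1) + t*(-4*z^2 - 6*z - 2) + 3*z^3 - 3*z^2 - 30*z - 24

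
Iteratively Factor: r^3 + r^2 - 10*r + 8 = (r - 1)*(r^2 + 2*r - 8) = (r - 1)*(r + 4)*(r - 2)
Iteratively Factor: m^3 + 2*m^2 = (m)*(m^2 + 2*m) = m^2*(m + 2)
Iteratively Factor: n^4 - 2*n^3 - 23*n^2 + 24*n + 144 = (n + 3)*(n^3 - 5*n^2 - 8*n + 48) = (n - 4)*(n + 3)*(n^2 - n - 12) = (n - 4)^2*(n + 3)*(n + 3)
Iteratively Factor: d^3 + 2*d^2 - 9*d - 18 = (d - 3)*(d^2 + 5*d + 6) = (d - 3)*(d + 3)*(d + 2)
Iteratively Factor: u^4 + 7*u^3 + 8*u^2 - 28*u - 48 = (u + 2)*(u^3 + 5*u^2 - 2*u - 24) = (u + 2)*(u + 3)*(u^2 + 2*u - 8) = (u - 2)*(u + 2)*(u + 3)*(u + 4)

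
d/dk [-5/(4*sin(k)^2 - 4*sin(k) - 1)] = 20*(sin(2*k) - cos(k))/(-4*sin(k) - 2*cos(2*k) + 1)^2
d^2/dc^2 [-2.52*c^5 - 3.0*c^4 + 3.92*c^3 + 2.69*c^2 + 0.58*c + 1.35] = -50.4*c^3 - 36.0*c^2 + 23.52*c + 5.38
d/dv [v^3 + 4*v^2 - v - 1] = 3*v^2 + 8*v - 1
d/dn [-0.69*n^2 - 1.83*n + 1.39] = -1.38*n - 1.83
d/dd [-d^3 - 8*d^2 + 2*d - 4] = -3*d^2 - 16*d + 2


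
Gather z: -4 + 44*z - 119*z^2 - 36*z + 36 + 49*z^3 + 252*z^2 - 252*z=49*z^3 + 133*z^2 - 244*z + 32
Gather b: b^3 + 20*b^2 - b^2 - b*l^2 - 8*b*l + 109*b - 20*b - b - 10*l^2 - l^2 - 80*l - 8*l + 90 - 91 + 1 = b^3 + 19*b^2 + b*(-l^2 - 8*l + 88) - 11*l^2 - 88*l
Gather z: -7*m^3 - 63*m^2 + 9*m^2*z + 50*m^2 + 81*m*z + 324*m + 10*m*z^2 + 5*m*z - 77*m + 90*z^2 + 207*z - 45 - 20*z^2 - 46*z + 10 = -7*m^3 - 13*m^2 + 247*m + z^2*(10*m + 70) + z*(9*m^2 + 86*m + 161) - 35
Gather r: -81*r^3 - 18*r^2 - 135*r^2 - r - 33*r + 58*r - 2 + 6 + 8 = -81*r^3 - 153*r^2 + 24*r + 12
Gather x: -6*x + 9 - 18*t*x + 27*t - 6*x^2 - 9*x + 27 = 27*t - 6*x^2 + x*(-18*t - 15) + 36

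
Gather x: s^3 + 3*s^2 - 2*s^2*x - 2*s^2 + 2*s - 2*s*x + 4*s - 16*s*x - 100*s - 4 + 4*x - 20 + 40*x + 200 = s^3 + s^2 - 94*s + x*(-2*s^2 - 18*s + 44) + 176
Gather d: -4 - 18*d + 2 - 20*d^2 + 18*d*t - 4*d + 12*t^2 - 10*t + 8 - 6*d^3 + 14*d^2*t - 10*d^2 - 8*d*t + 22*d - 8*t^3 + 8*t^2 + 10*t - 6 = -6*d^3 + d^2*(14*t - 30) + 10*d*t - 8*t^3 + 20*t^2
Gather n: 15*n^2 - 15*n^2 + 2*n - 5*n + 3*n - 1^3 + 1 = 0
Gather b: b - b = 0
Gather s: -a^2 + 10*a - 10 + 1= -a^2 + 10*a - 9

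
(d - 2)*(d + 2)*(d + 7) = d^3 + 7*d^2 - 4*d - 28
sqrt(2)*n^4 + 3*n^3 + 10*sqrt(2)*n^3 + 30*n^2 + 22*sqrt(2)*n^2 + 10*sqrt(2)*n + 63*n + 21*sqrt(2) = (n + 3)*(n + 7)*(n + sqrt(2))*(sqrt(2)*n + 1)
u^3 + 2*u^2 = u^2*(u + 2)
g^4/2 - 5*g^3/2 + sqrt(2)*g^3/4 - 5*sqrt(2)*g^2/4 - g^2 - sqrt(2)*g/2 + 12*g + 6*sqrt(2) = (g/2 + 1)*(g - 4)*(g - 3)*(g + sqrt(2)/2)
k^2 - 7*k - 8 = (k - 8)*(k + 1)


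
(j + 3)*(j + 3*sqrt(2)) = j^2 + 3*j + 3*sqrt(2)*j + 9*sqrt(2)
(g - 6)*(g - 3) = g^2 - 9*g + 18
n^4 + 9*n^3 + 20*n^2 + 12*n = n*(n + 1)*(n + 2)*(n + 6)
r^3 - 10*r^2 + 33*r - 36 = (r - 4)*(r - 3)^2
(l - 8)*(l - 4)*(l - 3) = l^3 - 15*l^2 + 68*l - 96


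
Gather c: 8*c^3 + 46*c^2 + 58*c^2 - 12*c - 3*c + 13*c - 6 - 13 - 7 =8*c^3 + 104*c^2 - 2*c - 26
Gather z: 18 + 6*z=6*z + 18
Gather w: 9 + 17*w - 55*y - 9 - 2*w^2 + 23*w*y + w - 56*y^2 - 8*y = -2*w^2 + w*(23*y + 18) - 56*y^2 - 63*y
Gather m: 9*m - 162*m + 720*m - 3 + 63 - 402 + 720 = 567*m + 378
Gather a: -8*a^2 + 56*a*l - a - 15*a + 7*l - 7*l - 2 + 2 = -8*a^2 + a*(56*l - 16)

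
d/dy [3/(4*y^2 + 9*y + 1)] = 3*(-8*y - 9)/(4*y^2 + 9*y + 1)^2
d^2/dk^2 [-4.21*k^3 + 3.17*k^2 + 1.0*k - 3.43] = 6.34 - 25.26*k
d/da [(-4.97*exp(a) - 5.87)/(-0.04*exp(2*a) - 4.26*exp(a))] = (-0.1988*exp(2*a) - 0.4696*exp(a) - 25.0062)*exp(-a)/(0.0016*exp(2*a) + 0.3408*exp(a) + 18.1476)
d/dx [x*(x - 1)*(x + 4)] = 3*x^2 + 6*x - 4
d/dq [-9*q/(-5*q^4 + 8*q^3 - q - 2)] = 9*(5*q^4 - 8*q^3 - q*(20*q^3 - 24*q^2 + 1) + q + 2)/(5*q^4 - 8*q^3 + q + 2)^2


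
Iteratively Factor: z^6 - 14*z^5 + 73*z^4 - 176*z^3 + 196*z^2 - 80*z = (z - 2)*(z^5 - 12*z^4 + 49*z^3 - 78*z^2 + 40*z) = (z - 5)*(z - 2)*(z^4 - 7*z^3 + 14*z^2 - 8*z) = (z - 5)*(z - 2)^2*(z^3 - 5*z^2 + 4*z) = (z - 5)*(z - 2)^2*(z - 1)*(z^2 - 4*z) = (z - 5)*(z - 4)*(z - 2)^2*(z - 1)*(z)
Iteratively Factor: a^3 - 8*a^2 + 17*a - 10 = (a - 2)*(a^2 - 6*a + 5) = (a - 5)*(a - 2)*(a - 1)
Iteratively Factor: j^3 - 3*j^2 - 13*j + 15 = (j - 1)*(j^2 - 2*j - 15) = (j - 5)*(j - 1)*(j + 3)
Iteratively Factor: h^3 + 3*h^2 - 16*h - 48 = (h + 4)*(h^2 - h - 12) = (h - 4)*(h + 4)*(h + 3)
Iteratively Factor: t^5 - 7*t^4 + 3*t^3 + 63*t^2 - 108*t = (t - 3)*(t^4 - 4*t^3 - 9*t^2 + 36*t) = (t - 3)*(t + 3)*(t^3 - 7*t^2 + 12*t) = t*(t - 3)*(t + 3)*(t^2 - 7*t + 12) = t*(t - 3)^2*(t + 3)*(t - 4)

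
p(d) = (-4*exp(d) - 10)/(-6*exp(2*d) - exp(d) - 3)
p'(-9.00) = 0.00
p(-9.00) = 3.33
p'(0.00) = -1.42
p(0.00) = 1.40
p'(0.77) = -0.73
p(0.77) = 0.56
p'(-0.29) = -1.50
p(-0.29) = 1.83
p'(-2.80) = -0.03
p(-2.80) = 3.32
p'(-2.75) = -0.04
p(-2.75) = 3.32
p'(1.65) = -0.23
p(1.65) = 0.18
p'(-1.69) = -0.34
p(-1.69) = 3.17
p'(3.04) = -0.04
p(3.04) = 0.04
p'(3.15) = -0.03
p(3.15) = 0.03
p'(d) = (-4*exp(d) - 10)*(12*exp(2*d) + exp(d))/(-6*exp(2*d) - exp(d) - 3)^2 - 4*exp(d)/(-6*exp(2*d) - exp(d) - 3) = 2*(-(2*exp(d) + 5)*(12*exp(d) + 1) + 12*exp(2*d) + 2*exp(d) + 6)*exp(d)/(6*exp(2*d) + exp(d) + 3)^2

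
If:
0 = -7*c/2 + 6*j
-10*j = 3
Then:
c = -18/35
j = -3/10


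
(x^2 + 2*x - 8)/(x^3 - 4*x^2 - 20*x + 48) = 1/(x - 6)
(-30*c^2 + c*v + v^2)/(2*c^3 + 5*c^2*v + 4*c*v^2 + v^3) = (-30*c^2 + c*v + v^2)/(2*c^3 + 5*c^2*v + 4*c*v^2 + v^3)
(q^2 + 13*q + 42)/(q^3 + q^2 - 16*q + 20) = (q^2 + 13*q + 42)/(q^3 + q^2 - 16*q + 20)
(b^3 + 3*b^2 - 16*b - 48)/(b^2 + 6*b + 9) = (b^2 - 16)/(b + 3)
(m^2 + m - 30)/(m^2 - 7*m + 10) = (m + 6)/(m - 2)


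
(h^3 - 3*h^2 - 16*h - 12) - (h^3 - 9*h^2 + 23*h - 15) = 6*h^2 - 39*h + 3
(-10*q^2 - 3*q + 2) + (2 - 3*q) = -10*q^2 - 6*q + 4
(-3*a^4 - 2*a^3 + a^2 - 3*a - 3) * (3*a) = -9*a^5 - 6*a^4 + 3*a^3 - 9*a^2 - 9*a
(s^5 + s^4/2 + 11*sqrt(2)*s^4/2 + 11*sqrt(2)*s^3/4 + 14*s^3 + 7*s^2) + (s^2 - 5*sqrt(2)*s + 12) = s^5 + s^4/2 + 11*sqrt(2)*s^4/2 + 11*sqrt(2)*s^3/4 + 14*s^3 + 8*s^2 - 5*sqrt(2)*s + 12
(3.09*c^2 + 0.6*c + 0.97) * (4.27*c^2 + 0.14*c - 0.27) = 13.1943*c^4 + 2.9946*c^3 + 3.3916*c^2 - 0.0262*c - 0.2619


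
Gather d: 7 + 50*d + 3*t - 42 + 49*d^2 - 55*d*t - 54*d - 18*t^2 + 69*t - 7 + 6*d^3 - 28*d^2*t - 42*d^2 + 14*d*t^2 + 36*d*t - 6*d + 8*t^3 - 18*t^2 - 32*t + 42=6*d^3 + d^2*(7 - 28*t) + d*(14*t^2 - 19*t - 10) + 8*t^3 - 36*t^2 + 40*t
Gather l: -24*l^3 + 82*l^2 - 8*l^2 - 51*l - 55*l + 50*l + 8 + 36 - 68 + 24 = -24*l^3 + 74*l^2 - 56*l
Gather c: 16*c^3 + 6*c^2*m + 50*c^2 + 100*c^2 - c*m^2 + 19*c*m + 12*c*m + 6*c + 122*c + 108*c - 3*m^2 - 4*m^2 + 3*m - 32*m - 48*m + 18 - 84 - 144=16*c^3 + c^2*(6*m + 150) + c*(-m^2 + 31*m + 236) - 7*m^2 - 77*m - 210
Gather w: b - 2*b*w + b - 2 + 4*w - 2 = 2*b + w*(4 - 2*b) - 4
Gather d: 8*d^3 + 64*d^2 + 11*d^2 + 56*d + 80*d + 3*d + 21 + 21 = 8*d^3 + 75*d^2 + 139*d + 42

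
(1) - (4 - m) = m - 3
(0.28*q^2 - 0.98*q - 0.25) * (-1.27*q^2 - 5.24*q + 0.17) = -0.3556*q^4 - 0.2226*q^3 + 5.5003*q^2 + 1.1434*q - 0.0425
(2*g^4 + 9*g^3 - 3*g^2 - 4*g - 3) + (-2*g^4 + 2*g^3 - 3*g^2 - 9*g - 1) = 11*g^3 - 6*g^2 - 13*g - 4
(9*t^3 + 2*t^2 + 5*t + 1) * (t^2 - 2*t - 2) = 9*t^5 - 16*t^4 - 17*t^3 - 13*t^2 - 12*t - 2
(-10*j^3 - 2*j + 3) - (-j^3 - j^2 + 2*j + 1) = -9*j^3 + j^2 - 4*j + 2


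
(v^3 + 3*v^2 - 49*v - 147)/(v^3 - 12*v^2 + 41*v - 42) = (v^2 + 10*v + 21)/(v^2 - 5*v + 6)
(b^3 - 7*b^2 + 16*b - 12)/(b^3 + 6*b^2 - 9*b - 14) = (b^2 - 5*b + 6)/(b^2 + 8*b + 7)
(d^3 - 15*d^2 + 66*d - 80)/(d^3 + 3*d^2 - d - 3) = (d^3 - 15*d^2 + 66*d - 80)/(d^3 + 3*d^2 - d - 3)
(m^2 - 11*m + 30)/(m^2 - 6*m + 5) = (m - 6)/(m - 1)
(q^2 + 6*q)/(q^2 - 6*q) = (q + 6)/(q - 6)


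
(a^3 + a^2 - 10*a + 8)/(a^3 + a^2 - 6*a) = (a^2 + 3*a - 4)/(a*(a + 3))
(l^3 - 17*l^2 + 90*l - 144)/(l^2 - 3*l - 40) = (l^2 - 9*l + 18)/(l + 5)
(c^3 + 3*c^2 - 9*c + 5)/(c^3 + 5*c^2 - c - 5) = (c - 1)/(c + 1)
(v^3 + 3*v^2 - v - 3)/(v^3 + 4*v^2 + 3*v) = (v - 1)/v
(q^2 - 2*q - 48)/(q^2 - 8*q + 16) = (q^2 - 2*q - 48)/(q^2 - 8*q + 16)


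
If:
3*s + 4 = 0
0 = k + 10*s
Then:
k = 40/3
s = -4/3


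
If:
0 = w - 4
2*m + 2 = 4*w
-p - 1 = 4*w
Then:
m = 7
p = -17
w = 4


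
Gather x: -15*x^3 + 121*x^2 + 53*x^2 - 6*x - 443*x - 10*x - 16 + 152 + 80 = -15*x^3 + 174*x^2 - 459*x + 216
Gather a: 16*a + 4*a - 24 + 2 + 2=20*a - 20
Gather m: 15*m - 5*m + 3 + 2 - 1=10*m + 4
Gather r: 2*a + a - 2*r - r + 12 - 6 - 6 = 3*a - 3*r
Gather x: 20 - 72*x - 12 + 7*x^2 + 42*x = 7*x^2 - 30*x + 8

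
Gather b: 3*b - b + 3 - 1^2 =2*b + 2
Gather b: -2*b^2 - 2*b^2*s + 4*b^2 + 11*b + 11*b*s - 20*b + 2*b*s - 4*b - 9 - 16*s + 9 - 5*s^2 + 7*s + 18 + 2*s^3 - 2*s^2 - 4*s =b^2*(2 - 2*s) + b*(13*s - 13) + 2*s^3 - 7*s^2 - 13*s + 18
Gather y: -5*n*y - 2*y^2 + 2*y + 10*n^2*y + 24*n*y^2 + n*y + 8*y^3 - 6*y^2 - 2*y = 8*y^3 + y^2*(24*n - 8) + y*(10*n^2 - 4*n)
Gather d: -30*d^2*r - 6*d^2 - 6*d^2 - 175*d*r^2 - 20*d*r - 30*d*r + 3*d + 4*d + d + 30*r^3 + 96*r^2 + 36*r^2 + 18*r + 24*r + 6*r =d^2*(-30*r - 12) + d*(-175*r^2 - 50*r + 8) + 30*r^3 + 132*r^2 + 48*r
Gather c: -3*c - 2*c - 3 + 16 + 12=25 - 5*c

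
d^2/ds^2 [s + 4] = 0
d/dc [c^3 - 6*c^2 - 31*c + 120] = 3*c^2 - 12*c - 31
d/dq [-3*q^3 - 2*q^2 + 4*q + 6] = -9*q^2 - 4*q + 4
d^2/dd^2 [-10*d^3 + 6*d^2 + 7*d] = 12 - 60*d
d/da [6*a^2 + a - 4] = 12*a + 1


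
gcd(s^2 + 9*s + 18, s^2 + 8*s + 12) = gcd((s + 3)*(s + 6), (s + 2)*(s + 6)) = s + 6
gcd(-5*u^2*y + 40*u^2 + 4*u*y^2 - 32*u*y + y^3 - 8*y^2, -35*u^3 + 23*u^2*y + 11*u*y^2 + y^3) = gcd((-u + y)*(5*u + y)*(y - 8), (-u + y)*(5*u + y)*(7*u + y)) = -5*u^2 + 4*u*y + y^2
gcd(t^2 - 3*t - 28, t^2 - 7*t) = t - 7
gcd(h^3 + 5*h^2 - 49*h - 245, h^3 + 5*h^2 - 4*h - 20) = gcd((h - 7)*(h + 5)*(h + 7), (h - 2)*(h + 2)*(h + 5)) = h + 5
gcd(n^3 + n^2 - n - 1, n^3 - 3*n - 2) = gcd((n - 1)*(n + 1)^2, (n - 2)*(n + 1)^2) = n^2 + 2*n + 1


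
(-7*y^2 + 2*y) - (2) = -7*y^2 + 2*y - 2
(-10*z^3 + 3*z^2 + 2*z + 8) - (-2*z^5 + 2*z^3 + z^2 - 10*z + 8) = 2*z^5 - 12*z^3 + 2*z^2 + 12*z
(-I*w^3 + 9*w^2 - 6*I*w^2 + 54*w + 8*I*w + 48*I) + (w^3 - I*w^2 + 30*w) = w^3 - I*w^3 + 9*w^2 - 7*I*w^2 + 84*w + 8*I*w + 48*I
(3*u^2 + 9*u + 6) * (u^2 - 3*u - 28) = 3*u^4 - 105*u^2 - 270*u - 168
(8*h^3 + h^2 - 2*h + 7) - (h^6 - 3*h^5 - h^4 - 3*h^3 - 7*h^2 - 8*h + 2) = -h^6 + 3*h^5 + h^4 + 11*h^3 + 8*h^2 + 6*h + 5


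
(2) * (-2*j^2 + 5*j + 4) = -4*j^2 + 10*j + 8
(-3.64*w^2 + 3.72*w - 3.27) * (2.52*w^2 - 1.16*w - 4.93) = -9.1728*w^4 + 13.5968*w^3 + 5.3896*w^2 - 14.5464*w + 16.1211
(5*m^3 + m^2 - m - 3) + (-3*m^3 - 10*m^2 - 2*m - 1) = 2*m^3 - 9*m^2 - 3*m - 4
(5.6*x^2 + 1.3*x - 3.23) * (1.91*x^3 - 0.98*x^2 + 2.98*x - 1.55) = 10.696*x^5 - 3.005*x^4 + 9.2447*x^3 - 1.6406*x^2 - 11.6404*x + 5.0065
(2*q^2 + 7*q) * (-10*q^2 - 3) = -20*q^4 - 70*q^3 - 6*q^2 - 21*q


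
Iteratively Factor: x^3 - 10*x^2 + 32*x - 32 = (x - 2)*(x^2 - 8*x + 16) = (x - 4)*(x - 2)*(x - 4)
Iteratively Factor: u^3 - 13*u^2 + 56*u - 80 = (u - 5)*(u^2 - 8*u + 16) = (u - 5)*(u - 4)*(u - 4)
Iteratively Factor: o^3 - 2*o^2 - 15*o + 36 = (o - 3)*(o^2 + o - 12) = (o - 3)^2*(o + 4)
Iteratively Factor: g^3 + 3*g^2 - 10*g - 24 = (g - 3)*(g^2 + 6*g + 8) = (g - 3)*(g + 2)*(g + 4)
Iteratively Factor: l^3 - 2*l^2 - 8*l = (l)*(l^2 - 2*l - 8) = l*(l + 2)*(l - 4)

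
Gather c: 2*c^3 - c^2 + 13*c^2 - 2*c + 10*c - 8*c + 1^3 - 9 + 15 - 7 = 2*c^3 + 12*c^2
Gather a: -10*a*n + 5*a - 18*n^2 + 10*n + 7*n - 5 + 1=a*(5 - 10*n) - 18*n^2 + 17*n - 4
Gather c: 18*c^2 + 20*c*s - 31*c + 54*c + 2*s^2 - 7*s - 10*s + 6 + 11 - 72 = 18*c^2 + c*(20*s + 23) + 2*s^2 - 17*s - 55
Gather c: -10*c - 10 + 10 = -10*c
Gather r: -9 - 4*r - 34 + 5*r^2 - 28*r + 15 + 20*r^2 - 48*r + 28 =25*r^2 - 80*r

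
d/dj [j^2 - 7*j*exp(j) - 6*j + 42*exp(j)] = -7*j*exp(j) + 2*j + 35*exp(j) - 6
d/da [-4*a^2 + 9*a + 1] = 9 - 8*a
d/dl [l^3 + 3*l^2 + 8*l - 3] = 3*l^2 + 6*l + 8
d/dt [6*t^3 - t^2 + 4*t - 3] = 18*t^2 - 2*t + 4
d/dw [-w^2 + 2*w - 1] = 2 - 2*w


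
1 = 1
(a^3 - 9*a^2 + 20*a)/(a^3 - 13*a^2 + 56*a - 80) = a/(a - 4)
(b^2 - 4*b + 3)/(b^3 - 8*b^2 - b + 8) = (b - 3)/(b^2 - 7*b - 8)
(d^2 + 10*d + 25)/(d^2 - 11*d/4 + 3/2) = 4*(d^2 + 10*d + 25)/(4*d^2 - 11*d + 6)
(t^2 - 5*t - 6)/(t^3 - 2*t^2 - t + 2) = (t - 6)/(t^2 - 3*t + 2)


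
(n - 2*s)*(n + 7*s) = n^2 + 5*n*s - 14*s^2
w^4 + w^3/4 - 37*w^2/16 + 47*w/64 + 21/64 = (w - 1)*(w - 3/4)*(w + 1/4)*(w + 7/4)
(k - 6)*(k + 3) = k^2 - 3*k - 18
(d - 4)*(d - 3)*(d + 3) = d^3 - 4*d^2 - 9*d + 36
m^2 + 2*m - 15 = (m - 3)*(m + 5)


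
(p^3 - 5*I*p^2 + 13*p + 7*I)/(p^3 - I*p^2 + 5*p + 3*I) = (p - 7*I)/(p - 3*I)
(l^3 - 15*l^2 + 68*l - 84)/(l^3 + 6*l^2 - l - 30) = (l^2 - 13*l + 42)/(l^2 + 8*l + 15)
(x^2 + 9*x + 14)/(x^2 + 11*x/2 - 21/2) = 2*(x + 2)/(2*x - 3)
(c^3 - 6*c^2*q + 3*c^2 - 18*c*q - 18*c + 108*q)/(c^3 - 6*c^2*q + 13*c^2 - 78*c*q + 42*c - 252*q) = (c - 3)/(c + 7)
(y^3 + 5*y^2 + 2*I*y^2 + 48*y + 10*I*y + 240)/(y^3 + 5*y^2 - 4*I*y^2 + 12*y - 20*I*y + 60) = (y + 8*I)/(y + 2*I)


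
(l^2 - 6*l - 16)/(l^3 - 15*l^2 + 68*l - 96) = (l + 2)/(l^2 - 7*l + 12)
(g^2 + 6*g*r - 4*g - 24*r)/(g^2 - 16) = (g + 6*r)/(g + 4)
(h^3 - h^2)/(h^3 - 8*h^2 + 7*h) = h/(h - 7)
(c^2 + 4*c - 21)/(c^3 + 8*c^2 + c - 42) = (c - 3)/(c^2 + c - 6)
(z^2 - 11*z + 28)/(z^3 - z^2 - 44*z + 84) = (z^2 - 11*z + 28)/(z^3 - z^2 - 44*z + 84)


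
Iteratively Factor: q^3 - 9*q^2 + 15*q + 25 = (q - 5)*(q^2 - 4*q - 5) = (q - 5)*(q + 1)*(q - 5)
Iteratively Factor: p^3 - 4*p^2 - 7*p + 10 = (p - 5)*(p^2 + p - 2) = (p - 5)*(p + 2)*(p - 1)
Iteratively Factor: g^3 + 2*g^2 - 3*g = (g + 3)*(g^2 - g) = (g - 1)*(g + 3)*(g)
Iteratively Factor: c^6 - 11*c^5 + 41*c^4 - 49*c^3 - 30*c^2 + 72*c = (c - 2)*(c^5 - 9*c^4 + 23*c^3 - 3*c^2 - 36*c) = (c - 3)*(c - 2)*(c^4 - 6*c^3 + 5*c^2 + 12*c) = (c - 3)^2*(c - 2)*(c^3 - 3*c^2 - 4*c) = c*(c - 3)^2*(c - 2)*(c^2 - 3*c - 4) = c*(c - 4)*(c - 3)^2*(c - 2)*(c + 1)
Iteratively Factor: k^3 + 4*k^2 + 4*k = (k)*(k^2 + 4*k + 4) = k*(k + 2)*(k + 2)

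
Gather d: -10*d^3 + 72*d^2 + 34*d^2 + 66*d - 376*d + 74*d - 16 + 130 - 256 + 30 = -10*d^3 + 106*d^2 - 236*d - 112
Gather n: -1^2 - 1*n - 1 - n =-2*n - 2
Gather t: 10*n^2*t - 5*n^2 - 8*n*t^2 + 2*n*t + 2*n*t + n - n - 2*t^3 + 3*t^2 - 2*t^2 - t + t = -5*n^2 - 2*t^3 + t^2*(1 - 8*n) + t*(10*n^2 + 4*n)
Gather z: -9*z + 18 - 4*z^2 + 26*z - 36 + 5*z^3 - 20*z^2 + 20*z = 5*z^3 - 24*z^2 + 37*z - 18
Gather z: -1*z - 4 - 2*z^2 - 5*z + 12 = -2*z^2 - 6*z + 8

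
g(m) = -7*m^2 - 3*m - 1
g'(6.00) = -87.00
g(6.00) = -271.00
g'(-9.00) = 123.00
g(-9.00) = -541.00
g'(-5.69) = 76.66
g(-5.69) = -210.56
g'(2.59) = -39.26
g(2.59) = -55.73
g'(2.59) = -39.26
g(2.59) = -55.73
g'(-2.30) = 29.20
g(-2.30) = -31.13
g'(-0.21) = -0.06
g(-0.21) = -0.68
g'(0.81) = -14.34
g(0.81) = -8.02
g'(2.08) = -32.12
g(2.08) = -37.52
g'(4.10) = -60.40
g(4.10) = -130.97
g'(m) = -14*m - 3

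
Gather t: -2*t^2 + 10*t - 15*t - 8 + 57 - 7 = -2*t^2 - 5*t + 42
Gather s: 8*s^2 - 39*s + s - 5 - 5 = 8*s^2 - 38*s - 10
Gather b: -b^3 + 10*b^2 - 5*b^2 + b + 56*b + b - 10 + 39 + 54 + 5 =-b^3 + 5*b^2 + 58*b + 88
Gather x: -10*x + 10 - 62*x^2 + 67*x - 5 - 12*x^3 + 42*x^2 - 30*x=-12*x^3 - 20*x^2 + 27*x + 5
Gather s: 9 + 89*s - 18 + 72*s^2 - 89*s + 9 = 72*s^2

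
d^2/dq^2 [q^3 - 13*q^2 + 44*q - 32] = 6*q - 26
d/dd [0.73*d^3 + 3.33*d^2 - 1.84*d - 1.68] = 2.19*d^2 + 6.66*d - 1.84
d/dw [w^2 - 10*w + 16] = 2*w - 10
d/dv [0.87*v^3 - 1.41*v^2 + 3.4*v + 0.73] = 2.61*v^2 - 2.82*v + 3.4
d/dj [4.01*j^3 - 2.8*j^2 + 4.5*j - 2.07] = 12.03*j^2 - 5.6*j + 4.5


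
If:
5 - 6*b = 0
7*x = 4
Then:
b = 5/6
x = 4/7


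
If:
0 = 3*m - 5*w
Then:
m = 5*w/3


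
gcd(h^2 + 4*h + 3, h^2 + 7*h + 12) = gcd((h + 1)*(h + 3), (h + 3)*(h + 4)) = h + 3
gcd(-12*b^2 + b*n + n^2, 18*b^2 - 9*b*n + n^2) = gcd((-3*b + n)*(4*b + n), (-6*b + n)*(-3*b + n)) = 3*b - n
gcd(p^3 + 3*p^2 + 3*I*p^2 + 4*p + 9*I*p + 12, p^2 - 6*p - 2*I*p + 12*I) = 1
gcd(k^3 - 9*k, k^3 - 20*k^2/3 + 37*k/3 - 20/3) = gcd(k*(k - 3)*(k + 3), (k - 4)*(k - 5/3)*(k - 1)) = 1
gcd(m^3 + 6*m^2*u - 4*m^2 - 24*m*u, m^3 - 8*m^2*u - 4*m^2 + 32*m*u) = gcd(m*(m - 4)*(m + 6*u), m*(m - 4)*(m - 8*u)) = m^2 - 4*m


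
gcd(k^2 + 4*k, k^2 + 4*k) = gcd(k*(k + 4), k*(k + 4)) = k^2 + 4*k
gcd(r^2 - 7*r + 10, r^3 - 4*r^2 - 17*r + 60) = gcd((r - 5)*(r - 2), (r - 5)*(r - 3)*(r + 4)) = r - 5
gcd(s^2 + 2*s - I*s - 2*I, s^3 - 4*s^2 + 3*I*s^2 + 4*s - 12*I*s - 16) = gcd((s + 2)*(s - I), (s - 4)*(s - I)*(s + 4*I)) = s - I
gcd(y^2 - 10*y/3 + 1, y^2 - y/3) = y - 1/3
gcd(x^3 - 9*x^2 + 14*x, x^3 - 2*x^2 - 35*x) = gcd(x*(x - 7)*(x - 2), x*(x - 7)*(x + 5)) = x^2 - 7*x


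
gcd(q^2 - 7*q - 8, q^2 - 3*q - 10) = 1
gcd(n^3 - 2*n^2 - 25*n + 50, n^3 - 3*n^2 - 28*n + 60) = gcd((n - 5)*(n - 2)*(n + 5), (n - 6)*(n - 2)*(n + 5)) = n^2 + 3*n - 10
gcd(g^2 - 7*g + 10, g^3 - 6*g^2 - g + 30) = g - 5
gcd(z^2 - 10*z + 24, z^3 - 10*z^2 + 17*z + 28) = z - 4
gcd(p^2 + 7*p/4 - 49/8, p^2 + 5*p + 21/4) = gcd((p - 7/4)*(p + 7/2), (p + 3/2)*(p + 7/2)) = p + 7/2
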